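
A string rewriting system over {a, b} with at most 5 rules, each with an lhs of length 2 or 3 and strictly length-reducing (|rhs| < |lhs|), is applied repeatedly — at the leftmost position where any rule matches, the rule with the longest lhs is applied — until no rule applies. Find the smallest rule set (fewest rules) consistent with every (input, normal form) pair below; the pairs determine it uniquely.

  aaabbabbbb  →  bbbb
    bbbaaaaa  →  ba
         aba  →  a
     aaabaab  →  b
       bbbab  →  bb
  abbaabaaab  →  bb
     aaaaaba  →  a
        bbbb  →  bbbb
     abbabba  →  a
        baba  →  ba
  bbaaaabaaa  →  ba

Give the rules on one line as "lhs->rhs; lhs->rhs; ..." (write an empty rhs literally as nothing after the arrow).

aa->; ab->b; aba->a; bba->a

  | aaabbabbbb => abbabbbb => bbabbbb => abbbb => bbbb
  | bbbaaaaa => baaaaa => baaa => ba
  | aba => a
  | aaabaab => abaab => aab => b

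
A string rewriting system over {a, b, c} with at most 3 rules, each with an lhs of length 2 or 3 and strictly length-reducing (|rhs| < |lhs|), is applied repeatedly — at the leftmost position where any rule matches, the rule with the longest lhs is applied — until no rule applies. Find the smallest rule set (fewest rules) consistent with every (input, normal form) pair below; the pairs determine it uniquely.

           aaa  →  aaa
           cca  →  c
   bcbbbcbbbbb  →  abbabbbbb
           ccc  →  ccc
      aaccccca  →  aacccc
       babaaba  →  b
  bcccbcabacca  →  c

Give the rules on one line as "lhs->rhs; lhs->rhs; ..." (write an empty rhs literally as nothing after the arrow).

  | aaa
  | cca => c
  | bcbbbcbbbbb => abbbcbbbbb => abbabbbbb
  | ccc

aba->; bc->a; ca->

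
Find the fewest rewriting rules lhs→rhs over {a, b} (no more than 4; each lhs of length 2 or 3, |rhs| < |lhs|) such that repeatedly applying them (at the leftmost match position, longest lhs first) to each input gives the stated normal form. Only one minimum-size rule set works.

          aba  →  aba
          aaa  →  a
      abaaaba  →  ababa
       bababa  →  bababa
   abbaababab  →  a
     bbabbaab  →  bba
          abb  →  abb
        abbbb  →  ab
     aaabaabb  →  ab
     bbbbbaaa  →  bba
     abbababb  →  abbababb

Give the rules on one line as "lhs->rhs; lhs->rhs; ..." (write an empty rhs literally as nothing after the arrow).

  | aba
  | aaa => aa => a
  | abaaaba => ababa
  | bababa

aa->a; aab->a; baa->b; bbb->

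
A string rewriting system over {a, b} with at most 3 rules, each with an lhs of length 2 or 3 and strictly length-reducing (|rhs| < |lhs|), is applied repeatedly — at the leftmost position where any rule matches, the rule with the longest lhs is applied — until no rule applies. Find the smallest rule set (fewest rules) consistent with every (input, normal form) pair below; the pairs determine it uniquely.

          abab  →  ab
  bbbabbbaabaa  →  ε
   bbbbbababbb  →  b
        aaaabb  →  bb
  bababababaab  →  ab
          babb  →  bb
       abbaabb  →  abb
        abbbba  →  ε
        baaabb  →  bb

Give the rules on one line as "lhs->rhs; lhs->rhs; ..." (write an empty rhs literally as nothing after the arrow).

  | abab => ab
  | bbbabbbaabaa => aabbbaabaa => bbbaabaa => aaabaa => abaa => aa => ε
  | bbbbbababbb => abbababbb => abbabbb => abbbb => aab => b
  | aaaabb => aabb => bb

aa->; ba->; bbb->a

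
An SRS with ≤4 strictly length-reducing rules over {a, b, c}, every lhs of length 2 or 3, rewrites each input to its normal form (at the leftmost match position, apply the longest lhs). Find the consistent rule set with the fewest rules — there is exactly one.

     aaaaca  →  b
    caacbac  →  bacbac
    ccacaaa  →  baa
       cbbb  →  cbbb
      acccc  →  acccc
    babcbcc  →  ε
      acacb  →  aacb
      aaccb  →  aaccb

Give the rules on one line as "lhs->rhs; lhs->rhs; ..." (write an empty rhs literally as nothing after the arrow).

ab->b; bc->; ca->b; cac->ac

  | aaaaca => aaaab => aaab => aab => ab => b
  | caacbac => bacbac
  | ccacaaa => cacaaa => acaaa => abaa => baa
  | cbbb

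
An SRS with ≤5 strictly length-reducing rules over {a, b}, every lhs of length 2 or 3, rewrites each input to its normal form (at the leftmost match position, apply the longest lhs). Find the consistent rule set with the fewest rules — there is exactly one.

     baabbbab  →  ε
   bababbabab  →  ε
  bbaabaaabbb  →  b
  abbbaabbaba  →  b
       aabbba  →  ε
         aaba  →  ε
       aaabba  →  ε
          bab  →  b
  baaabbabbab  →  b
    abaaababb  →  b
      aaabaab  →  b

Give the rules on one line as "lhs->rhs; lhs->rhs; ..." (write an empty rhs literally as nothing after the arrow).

  | baabbbab => abbbab => abab => bb => ε
  | bababbabab => babbabab => bbabab => abab => bb => ε
  | bbaabaaabbb => aabaaabbb => baaabbb => aabbb => bbb => b
  | abbbaabbaba => abaabbaba => babbaba => bbaba => aba => b

aa->; aba->b; ba->; bb->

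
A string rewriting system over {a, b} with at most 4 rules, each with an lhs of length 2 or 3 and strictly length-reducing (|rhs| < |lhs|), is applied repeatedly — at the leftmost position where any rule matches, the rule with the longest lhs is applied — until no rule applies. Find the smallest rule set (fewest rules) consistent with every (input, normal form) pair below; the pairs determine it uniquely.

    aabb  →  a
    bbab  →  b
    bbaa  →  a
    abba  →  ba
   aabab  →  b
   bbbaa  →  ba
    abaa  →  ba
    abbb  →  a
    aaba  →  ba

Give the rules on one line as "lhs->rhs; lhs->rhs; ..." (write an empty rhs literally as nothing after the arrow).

aa->; ab->; aba->b; bb->a

  | aabb => bb => a
  | bbab => aab => b
  | bbaa => aaa => a
  | abba => ba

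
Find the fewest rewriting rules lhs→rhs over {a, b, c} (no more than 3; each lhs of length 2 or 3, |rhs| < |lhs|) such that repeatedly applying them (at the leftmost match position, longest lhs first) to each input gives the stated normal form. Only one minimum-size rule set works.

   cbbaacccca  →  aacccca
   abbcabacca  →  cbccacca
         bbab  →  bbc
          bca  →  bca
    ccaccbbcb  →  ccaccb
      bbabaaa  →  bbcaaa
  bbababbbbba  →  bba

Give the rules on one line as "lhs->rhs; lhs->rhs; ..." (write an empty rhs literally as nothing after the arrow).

  | cbbaacccca => aacccca
  | abbcabacca => cbcabacca => cbccacca
  | bbab => bbc
  | bca

ab->c; cbb->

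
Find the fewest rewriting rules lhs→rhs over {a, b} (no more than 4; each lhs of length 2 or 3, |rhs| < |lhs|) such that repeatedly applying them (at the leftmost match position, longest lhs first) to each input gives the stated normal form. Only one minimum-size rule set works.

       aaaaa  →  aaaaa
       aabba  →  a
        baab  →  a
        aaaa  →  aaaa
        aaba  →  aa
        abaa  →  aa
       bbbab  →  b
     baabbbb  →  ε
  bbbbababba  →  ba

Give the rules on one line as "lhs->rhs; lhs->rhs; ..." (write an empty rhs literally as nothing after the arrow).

  | aaaaa
  | aabba => aba => a
  | baab => aab => a
  | aaaa

ab->; baa->aa; bb->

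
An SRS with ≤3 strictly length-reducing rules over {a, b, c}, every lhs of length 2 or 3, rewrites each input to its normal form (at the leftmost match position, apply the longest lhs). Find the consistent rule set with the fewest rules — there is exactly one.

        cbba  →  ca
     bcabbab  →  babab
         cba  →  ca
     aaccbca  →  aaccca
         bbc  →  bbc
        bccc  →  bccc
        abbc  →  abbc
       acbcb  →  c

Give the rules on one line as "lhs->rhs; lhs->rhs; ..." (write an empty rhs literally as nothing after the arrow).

  | cbba => cba => ca
  | bcabbab => babab
  | cba => ca
  | aaccbca => aaccca

acb->; cab->a; cb->c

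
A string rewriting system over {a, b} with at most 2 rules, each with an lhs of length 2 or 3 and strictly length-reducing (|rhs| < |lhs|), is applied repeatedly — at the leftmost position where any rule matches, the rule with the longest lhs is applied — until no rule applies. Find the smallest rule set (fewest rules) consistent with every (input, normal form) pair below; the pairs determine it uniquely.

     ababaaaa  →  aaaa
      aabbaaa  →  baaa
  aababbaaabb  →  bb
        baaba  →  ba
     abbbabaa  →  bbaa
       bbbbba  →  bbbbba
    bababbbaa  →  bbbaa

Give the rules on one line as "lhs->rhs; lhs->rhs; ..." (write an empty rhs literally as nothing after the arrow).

aab->ab; ab->

  | ababaaaa => abaaaa => aaaa
  | aabbaaa => abbaaa => baaa
  | aababbaaabb => ababbaaabb => abbaaabb => baaabb => baabb => babb => bb
  | baaba => baba => ba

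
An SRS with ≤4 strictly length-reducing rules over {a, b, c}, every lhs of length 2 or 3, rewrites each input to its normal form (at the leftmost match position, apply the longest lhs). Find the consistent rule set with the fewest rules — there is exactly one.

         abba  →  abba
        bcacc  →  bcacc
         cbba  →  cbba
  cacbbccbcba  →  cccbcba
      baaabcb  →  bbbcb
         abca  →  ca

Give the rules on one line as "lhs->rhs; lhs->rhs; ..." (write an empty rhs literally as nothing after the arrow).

  | abba
  | bcacc
  | cbba
  | cacbbccbcba => cabccbcba => cccbcba

aaa->b; abc->c; acb->a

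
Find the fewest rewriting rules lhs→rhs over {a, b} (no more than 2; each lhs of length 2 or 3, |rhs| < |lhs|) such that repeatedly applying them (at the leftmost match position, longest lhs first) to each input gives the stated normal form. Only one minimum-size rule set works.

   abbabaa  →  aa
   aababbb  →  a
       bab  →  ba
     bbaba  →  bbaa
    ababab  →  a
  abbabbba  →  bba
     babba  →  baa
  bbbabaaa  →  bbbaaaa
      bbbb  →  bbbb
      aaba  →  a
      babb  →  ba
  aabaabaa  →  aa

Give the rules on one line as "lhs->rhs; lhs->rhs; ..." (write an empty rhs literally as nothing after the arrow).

  | abbabaa => ababaa => aabaa => aa
  | aababbb => abbb => abb => ab => a
  | bab => ba
  | bbaba => bbaa

aab->; ab->a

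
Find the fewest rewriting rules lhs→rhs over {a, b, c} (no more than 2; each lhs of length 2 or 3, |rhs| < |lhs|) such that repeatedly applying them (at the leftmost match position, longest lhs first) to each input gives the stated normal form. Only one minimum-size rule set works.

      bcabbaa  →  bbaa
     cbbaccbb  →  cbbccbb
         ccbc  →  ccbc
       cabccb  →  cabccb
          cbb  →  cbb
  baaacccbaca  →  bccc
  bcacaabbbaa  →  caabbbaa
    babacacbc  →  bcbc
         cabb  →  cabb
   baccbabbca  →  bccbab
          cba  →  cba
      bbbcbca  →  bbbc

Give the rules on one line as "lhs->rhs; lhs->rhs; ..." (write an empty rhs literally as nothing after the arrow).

ac->c; bca->

  | bcabbaa => bbaa
  | cbbaccbb => cbbccbb
  | ccbc
  | cabccb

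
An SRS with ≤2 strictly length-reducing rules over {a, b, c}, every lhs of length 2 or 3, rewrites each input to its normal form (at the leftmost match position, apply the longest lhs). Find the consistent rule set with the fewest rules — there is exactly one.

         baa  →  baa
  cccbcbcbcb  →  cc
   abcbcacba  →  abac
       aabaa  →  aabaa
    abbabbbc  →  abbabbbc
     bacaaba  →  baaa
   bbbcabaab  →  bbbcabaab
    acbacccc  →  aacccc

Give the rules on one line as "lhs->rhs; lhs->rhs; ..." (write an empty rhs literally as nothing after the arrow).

  | baa
  | cccbcbcbcb => cccbcbcb => cccbcb => cccb => cc
  | abcbcacba => abcacba => abcaa => abac
  | aabaa

caa->ac; cb->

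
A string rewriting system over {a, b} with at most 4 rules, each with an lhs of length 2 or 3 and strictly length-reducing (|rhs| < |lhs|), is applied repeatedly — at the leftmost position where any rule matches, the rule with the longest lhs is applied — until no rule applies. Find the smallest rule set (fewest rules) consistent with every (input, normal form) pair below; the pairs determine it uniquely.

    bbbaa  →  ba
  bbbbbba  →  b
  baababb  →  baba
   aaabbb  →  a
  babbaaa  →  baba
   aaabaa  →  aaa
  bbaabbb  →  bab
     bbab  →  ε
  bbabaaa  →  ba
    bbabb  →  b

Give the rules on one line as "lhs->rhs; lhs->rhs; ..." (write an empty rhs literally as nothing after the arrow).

aab->; baa->ba; bb->; bba->b

  | bbbaa => baa => ba
  | bbbbbba => bbbba => bba => b
  | baababb => bababb => baba
  | aaabbb => abb => a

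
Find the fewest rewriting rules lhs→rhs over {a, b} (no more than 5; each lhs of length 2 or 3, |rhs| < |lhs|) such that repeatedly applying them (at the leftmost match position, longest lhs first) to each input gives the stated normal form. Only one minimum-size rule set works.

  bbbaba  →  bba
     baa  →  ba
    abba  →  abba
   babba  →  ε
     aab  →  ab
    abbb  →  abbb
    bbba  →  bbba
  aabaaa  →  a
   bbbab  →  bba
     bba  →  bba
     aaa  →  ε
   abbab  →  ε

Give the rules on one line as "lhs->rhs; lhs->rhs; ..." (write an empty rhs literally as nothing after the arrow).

aa->a; aaa->; aba->; bab->a

  | bbbaba => bbaa => bba
  | baa => ba
  | abba
  | babba => aba => ε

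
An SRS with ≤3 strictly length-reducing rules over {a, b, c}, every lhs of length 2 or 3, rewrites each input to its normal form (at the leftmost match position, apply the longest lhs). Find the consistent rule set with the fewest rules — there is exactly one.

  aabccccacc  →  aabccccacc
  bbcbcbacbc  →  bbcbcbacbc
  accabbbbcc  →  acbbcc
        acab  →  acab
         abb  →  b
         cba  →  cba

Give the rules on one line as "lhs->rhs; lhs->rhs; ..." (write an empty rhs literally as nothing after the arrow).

abb->b; ccb->c

  | aabccccacc
  | bbcbcbacbc
  | accabbbbcc => accbbbcc => acbbcc
  | acab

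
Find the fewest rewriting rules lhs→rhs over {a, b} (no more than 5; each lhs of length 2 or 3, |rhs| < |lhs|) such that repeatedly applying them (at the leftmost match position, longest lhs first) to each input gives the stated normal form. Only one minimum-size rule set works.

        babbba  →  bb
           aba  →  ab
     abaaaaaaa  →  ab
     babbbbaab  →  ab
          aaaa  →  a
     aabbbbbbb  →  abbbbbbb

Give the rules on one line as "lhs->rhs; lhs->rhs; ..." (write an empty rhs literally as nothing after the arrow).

  | babbba => bbba => bb
  | aba => ab
  | abaaaaaaa => abaaaaaa => abaaaaa => abaaaa => abaaa => abaa => aba => ab
  | babbbbaab => bbbbaab => bbbaab => bbaab => baab => aab => ab

aa->a; aba->ab; ba->; baa->aa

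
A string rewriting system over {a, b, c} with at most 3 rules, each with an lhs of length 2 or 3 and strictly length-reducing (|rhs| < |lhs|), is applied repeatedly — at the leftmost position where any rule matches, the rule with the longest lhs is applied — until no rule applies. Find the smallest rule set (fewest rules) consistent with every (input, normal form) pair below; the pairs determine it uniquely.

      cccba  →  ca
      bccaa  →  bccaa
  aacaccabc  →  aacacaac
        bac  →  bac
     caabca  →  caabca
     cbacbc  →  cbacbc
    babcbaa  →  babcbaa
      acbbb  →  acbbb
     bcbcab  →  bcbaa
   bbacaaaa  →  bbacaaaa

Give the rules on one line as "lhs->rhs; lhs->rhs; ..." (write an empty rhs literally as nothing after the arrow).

cab->aa; ccb->

  | cccba => ca
  | bccaa
  | aacaccabc => aacacaac
  | bac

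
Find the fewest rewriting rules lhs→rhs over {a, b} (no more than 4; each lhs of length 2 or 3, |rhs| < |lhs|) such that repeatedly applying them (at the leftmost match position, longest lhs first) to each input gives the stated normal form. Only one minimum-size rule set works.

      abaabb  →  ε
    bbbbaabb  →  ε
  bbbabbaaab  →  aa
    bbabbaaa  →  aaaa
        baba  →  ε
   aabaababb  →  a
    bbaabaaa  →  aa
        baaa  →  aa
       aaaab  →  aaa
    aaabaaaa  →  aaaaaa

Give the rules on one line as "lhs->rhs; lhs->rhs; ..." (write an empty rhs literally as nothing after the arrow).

ab->; ba->; bbb->a

  | abaabb => aabb => ab => ε
  | bbbbaabb => abaabb => aabb => ab => ε
  | bbbabbaaab => aabbaaab => abaaab => aaab => aa
  | bbabbaaa => bbbaaa => aaaa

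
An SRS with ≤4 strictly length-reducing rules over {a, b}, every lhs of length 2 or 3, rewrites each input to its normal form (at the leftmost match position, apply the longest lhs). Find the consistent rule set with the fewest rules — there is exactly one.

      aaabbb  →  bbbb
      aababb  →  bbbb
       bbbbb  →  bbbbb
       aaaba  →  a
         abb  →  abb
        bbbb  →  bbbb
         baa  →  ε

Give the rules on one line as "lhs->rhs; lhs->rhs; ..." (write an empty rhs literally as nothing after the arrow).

  | aaabbb => babbb => bbbb
  | aababb => bbabb => bbbb
  | bbbbb
  | aaaba => baba => bba => ba => a

aa->b; ba->a; baa->; bab->bb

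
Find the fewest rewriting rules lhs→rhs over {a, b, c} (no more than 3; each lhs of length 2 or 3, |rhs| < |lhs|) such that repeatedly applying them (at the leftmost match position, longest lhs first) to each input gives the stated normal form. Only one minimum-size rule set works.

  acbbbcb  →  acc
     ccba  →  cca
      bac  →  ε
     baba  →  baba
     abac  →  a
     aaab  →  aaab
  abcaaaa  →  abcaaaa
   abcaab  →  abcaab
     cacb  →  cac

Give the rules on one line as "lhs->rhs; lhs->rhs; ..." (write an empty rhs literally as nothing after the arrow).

  | acbbbcb => acbbcb => acbcb => accb => acc
  | ccba => cca
  | bac => ε
  | baba

bac->; cb->c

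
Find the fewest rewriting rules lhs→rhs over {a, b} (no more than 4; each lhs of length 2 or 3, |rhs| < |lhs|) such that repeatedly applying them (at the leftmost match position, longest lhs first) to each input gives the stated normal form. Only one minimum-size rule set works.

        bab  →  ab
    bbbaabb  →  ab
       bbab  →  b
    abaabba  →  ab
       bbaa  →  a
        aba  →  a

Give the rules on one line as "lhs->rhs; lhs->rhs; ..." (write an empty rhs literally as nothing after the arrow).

aa->a; ba->a; bb->b; bba->b

  | bab => ab
  | bbbaabb => bbaabb => babb => abb => ab
  | bbab => bb => b
  | abaabba => aaabba => aabba => abba => ab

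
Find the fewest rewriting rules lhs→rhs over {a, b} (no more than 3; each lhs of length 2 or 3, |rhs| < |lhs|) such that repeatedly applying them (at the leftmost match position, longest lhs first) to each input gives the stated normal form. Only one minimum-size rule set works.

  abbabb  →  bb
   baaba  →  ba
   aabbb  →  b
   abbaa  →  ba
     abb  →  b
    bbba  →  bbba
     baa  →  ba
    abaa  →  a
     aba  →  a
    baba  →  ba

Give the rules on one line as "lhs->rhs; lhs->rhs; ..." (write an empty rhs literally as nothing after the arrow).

aa->a; aab->a; ab->

  | abbabb => babb => bb
  | baaba => baa => ba
  | aabbb => abb => b
  | abbaa => baa => ba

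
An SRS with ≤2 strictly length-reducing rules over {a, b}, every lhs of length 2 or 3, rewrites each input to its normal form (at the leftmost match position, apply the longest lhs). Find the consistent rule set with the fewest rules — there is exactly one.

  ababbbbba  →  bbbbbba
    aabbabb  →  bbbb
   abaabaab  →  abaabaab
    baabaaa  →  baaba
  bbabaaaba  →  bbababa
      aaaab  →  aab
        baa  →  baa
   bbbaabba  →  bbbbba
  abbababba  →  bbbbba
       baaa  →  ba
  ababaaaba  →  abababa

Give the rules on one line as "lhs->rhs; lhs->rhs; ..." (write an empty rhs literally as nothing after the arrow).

aaa->a; abb->bb

  | ababbbbba => abbbbbba => bbbbbba
  | aabbabb => abbabb => bbabb => bbbb
  | abaabaab
  | baabaaa => baaba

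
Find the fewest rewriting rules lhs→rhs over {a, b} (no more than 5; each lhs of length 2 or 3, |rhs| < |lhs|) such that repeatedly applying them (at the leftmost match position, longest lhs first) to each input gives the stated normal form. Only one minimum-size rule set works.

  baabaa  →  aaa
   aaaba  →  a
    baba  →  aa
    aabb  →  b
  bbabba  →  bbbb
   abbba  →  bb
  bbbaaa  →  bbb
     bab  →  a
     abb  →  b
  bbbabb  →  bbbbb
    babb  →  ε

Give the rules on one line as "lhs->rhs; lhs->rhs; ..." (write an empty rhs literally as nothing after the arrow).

aab->ab; ab->; bab->a; bba->bb

  | baabaa => babaa => aaa
  | aaaba => aaba => aba => a
  | baba => aa
  | aabb => abb => b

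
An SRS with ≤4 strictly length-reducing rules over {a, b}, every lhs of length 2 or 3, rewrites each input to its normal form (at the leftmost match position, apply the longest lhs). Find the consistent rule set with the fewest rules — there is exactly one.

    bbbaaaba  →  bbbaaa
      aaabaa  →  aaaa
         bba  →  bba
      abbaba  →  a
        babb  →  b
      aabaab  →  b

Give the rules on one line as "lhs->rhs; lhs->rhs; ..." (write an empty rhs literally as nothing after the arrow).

ab->b; aba->a; abb->

  | bbbaaaba => bbbaaa
  | aaabaa => aaaa
  | bba
  | abbaba => aba => a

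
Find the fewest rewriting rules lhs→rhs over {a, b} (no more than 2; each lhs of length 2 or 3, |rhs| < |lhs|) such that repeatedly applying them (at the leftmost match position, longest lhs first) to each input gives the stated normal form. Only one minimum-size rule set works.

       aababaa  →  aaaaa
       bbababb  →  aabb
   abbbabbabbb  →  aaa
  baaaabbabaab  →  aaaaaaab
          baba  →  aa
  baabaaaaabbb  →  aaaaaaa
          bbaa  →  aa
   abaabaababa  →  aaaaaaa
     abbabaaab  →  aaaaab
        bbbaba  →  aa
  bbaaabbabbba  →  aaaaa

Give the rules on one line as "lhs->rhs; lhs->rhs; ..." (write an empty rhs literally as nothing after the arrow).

  | aababaa => aaabaa => aaaaa
  | bbababb => bababb => ababb => aabb
  | abbbabbabbb => aabbabbb => aababbb => aaabbb => aaa
  | baaaabbabaab => aaaabbabaab => aaaababaab => aaaaabaab => aaaaaaab

ba->a; bbb->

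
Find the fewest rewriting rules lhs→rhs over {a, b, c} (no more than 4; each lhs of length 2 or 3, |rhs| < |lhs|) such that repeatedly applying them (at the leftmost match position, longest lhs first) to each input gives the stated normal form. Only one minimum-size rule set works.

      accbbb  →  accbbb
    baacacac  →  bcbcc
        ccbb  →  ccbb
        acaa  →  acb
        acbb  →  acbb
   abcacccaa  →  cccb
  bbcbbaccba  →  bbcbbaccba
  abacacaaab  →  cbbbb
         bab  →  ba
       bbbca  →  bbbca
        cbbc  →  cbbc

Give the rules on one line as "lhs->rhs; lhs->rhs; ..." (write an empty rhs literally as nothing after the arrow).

aa->b; aac->cc; ab->a; cac->ba

  | accbbb
  | baacacac => bccacac => bcbaac => bcbcc
  | ccbb
  | acaa => acb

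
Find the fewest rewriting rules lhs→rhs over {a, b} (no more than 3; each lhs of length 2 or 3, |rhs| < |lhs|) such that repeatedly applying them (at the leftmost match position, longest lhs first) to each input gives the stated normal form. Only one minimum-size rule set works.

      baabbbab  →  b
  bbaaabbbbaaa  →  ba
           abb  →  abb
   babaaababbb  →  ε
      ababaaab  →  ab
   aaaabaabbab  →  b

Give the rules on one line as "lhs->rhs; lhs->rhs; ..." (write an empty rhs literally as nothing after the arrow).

aa->; bab->ab; bbb->a

  | baabbbab => bbbbab => abab => aab => b
  | bbaaabbbbaaa => bbabbbbaaa => babbbbaaa => abbbbaaa => aabaaa => baaa => ba
  | abb
  | babaaababbb => abaaababbb => abababbb => aababbb => babbb => abbb => aa => ε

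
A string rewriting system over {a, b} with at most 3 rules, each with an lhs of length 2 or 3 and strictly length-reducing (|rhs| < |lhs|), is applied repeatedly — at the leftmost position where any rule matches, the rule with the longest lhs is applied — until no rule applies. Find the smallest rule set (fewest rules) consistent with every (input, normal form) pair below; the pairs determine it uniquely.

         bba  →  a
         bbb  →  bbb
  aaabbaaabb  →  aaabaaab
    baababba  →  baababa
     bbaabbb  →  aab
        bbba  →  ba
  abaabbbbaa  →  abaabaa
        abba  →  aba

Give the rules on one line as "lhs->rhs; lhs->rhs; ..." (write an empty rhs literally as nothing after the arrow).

  | bba => a
  | bbb
  | aaabbaaabb => aaabaaabb => aaabaaab
  | baababba => baababa

abb->ab; bba->a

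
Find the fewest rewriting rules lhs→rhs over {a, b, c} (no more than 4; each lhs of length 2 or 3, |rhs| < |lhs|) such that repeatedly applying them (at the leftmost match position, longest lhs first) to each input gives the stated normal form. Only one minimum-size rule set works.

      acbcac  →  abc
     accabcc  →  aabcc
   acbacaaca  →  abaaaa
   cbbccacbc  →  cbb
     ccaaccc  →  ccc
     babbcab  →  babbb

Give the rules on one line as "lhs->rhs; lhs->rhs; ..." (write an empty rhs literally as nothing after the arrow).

ac->a; ca->; cbc->a

  | acbcac => abcac => abc
  | accabcc => acabcc => aabcc
  | acbacaaca => abacaaca => abaaaca => abaaaa
  | cbbccacbc => cbbccbc => cbbca => cbb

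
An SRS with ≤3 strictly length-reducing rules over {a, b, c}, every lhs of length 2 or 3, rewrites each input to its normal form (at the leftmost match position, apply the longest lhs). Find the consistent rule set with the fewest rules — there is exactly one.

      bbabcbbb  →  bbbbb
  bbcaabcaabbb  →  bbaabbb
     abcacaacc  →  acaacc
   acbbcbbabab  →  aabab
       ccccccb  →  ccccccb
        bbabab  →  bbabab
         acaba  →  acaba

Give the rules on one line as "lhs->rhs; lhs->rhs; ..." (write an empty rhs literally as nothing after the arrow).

  | bbabcbbb => bbbbb
  | bbcaabcaabbb => bbabcaabbb => bbaabbb
  | abcacaacc => acaacc
  | acbbcbbabab => acbbabab => aabab

abc->; bca->b; cbb->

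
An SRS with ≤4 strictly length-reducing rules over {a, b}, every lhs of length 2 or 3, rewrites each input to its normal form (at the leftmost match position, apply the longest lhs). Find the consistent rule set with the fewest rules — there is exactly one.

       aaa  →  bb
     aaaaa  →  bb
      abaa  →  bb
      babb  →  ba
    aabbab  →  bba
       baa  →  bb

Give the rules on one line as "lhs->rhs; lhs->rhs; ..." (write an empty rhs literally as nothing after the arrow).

aa->b; aaa->bb; ab->a; bbb->bb

  | aaa => bb
  | aaaaa => bbaa => bbb => bb
  | abaa => aaa => bb
  | babb => bab => ba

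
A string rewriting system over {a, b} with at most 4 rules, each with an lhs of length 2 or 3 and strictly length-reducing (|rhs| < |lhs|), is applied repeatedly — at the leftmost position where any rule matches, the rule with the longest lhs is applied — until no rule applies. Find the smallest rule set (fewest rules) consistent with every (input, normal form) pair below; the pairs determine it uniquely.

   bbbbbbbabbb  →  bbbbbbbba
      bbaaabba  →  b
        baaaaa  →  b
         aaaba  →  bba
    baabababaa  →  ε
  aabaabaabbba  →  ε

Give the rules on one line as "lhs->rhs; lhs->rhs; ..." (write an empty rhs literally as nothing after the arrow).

  | bbbbbbbabbb => bbbbbbbbab => bbbbbbbba
  | bbaaabba => babba => bbaa => b
  | baaaaa => aaa => b
  | aaaba => bba

aaa->b; ab->a; abb->ba; baa->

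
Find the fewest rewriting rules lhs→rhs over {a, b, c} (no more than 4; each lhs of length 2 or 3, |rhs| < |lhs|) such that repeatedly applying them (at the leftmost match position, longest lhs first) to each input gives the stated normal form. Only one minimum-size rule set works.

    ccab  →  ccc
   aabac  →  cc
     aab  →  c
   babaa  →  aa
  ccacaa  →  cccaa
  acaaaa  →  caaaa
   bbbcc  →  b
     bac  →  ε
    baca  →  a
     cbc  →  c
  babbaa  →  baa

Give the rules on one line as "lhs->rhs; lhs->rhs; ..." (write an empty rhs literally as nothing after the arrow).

ab->c; ac->c; bc->

  | ccab => ccc
  | aabac => acac => cac => cc
  | aab => ac => c
  | babaa => bcaa => aa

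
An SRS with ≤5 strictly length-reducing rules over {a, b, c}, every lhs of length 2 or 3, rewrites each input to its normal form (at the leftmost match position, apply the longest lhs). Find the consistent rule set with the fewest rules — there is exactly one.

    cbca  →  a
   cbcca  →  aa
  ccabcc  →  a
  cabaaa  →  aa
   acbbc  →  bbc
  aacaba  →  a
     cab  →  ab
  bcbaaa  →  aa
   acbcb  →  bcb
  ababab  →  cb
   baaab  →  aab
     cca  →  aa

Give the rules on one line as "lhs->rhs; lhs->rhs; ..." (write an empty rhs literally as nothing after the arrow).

  | cbca => cba => cc => a
  | cbcca => cbaa => cca => aa
  | ccabcc => aabcc => aaba => aac => a
  | cabaaa => abaaa => acaa => aa

ac->; ba->c; ca->a; cc->a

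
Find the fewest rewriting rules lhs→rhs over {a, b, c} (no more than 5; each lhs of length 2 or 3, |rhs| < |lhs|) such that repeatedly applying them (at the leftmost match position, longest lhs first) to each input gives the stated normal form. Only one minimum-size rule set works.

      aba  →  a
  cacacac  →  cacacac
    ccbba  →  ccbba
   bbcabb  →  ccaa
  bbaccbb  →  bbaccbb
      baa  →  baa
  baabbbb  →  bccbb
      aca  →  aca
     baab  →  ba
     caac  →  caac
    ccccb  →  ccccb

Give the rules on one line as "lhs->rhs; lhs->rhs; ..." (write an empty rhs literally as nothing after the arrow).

aaa->cc; ab->; abb->aa; bbc->cc

  | aba => a
  | cacacac
  | ccbba
  | bbcabb => ccabb => ccaa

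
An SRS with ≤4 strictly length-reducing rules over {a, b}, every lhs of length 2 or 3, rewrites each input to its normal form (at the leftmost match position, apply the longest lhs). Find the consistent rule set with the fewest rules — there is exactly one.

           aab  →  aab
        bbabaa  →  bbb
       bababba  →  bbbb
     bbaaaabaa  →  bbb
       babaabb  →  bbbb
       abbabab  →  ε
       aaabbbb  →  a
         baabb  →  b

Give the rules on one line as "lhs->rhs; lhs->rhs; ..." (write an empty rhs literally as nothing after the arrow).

  | aab
  | bbabaa => bbbaa => bbab => bbb
  | bababba => bbabba => bbbba => bbbb
  | bbaaaabaa => babaabaa => bbaabaa => babbaa => bbbaa => bbab => bbb

abb->; ba->b; baa->ab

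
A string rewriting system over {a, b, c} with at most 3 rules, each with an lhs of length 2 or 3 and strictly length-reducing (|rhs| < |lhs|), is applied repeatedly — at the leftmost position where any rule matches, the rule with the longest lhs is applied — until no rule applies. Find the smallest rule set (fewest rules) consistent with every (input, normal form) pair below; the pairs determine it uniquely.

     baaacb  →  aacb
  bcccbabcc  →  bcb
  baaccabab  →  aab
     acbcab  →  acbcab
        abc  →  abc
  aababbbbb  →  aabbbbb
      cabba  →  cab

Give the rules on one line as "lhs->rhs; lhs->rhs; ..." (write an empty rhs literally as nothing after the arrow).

ba->; cc->

  | baaacb => aacb
  | bcccbabcc => bcbabcc => bcbcc => bcb
  | baaccabab => accabab => aabab => aab
  | acbcab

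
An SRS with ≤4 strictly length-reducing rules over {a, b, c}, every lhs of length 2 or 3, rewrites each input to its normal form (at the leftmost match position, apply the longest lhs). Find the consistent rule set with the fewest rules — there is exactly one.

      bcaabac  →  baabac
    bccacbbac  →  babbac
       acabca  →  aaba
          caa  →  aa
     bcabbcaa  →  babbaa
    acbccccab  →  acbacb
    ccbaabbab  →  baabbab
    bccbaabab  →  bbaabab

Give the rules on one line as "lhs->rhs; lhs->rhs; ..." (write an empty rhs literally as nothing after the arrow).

  | bcaabac => baabac
  | bccacbbac => baccbbac => babbac
  | acabca => aabca => aaba
  | caa => aa

ca->a; cc->; cca->ac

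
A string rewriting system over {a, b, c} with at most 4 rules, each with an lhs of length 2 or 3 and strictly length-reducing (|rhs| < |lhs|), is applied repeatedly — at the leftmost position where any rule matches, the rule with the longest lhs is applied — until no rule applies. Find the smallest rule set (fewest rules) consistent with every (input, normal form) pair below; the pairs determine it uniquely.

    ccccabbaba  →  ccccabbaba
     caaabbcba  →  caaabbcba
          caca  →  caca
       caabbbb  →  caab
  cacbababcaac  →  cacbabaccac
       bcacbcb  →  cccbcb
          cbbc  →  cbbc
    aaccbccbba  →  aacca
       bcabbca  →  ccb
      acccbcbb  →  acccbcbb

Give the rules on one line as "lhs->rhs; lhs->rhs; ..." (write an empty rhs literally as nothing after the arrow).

bbb->; bca->cc; bcc->b

  | ccccabbaba
  | caaabbcba
  | caca
  | caabbbb => caab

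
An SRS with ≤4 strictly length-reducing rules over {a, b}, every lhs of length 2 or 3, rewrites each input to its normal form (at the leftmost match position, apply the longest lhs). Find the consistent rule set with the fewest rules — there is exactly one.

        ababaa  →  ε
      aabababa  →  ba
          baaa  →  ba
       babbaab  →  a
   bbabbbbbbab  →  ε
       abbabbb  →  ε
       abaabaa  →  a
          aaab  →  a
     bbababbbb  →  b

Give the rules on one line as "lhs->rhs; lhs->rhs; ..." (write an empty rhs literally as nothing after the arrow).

  | ababaa => bbaa => aa => ε
  | aabababa => bababa => bbba => ba
  | baaa => ba
  | babbaab => babaab => bbab => ab => a

aa->; ab->a; aba->b; bb->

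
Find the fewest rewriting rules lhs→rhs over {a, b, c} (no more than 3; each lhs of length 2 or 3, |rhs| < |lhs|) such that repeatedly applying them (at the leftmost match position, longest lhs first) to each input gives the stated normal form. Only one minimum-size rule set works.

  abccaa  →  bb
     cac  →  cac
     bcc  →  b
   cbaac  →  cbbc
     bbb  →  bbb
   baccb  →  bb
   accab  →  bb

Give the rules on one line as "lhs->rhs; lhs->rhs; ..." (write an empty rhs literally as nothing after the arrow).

aa->b; ab->b; cc->

  | abccaa => bccaa => baa => bb
  | cac
  | bcc => b
  | cbaac => cbbc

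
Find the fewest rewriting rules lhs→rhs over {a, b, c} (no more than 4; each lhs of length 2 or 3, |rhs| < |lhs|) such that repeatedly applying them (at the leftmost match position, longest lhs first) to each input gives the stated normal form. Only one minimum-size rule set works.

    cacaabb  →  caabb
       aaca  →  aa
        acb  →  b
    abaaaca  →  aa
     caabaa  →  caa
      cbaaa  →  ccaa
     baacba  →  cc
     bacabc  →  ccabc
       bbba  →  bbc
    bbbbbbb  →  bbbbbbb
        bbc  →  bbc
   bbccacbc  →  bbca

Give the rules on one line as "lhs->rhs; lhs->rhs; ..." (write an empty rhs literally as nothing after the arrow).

  | cacaabb => caabb
  | aaca => aa
  | acb => b
  | abaaaca => acaaca => aaca => aa

ac->; ba->c; cbc->a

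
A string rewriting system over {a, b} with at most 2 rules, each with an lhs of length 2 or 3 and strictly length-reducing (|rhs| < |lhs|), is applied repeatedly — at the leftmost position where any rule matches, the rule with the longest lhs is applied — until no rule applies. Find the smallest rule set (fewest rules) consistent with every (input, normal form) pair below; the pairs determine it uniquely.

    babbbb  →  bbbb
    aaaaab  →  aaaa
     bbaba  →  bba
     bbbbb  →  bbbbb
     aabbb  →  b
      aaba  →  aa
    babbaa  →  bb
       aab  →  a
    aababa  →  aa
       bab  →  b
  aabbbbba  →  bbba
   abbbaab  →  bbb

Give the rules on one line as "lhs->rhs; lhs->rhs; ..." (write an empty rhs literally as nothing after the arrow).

ab->; baa->b

  | babbbb => bbbb
  | aaaaab => aaaa
  | bbaba => bba
  | bbbbb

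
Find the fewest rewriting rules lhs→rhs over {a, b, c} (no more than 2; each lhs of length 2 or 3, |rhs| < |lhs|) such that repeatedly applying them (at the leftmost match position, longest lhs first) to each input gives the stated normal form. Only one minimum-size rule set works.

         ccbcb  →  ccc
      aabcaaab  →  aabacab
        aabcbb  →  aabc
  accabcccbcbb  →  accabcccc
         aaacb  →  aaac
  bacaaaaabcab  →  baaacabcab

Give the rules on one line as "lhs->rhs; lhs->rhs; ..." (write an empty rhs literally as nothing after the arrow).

caa->ac; cb->c

  | ccbcb => cccb => ccc
  | aabcaaab => aabacab
  | aabcbb => aabcb => aabc
  | accabcccbcbb => accabccccbb => accabccccb => accabcccc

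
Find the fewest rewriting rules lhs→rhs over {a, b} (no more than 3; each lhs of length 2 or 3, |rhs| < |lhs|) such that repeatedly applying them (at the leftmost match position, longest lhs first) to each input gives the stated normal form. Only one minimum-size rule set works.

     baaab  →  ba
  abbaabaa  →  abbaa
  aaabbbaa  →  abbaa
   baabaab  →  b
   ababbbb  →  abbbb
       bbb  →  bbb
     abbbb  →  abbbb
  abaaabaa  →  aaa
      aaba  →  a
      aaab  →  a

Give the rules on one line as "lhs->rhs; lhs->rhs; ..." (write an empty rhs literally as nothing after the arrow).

aab->; aba->a

  | baaab => ba
  | abbaabaa => abbaa
  | aaabbbaa => abbaa
  | baabaab => baab => b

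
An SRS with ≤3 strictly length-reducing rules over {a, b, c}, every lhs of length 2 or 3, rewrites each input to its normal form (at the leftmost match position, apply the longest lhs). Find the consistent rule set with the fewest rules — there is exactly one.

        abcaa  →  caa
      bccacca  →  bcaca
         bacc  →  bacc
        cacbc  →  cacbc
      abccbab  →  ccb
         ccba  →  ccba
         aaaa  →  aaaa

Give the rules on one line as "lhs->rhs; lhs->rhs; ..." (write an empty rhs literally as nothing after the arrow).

  | abcaa => caa
  | bccacca => bcacca => bcaca
  | bacc
  | cacbc

ab->; cca->ca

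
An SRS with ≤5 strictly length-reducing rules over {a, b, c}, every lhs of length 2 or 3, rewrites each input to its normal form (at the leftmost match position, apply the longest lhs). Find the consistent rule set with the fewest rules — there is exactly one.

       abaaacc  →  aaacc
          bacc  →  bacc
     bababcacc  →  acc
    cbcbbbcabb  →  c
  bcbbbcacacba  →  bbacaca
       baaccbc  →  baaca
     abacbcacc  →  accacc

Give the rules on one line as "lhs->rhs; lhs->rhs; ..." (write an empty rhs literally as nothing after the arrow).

  | abaaacc => aaacc
  | bacc
  | bababcacc => babcacc => bcacc => acc
  | cbcbbbcabb => ccbbbcabb => ccbbcabb => ccbcabb => cccabb => caabb => cab => c

ab->; bc->; cb->c; ccc->ca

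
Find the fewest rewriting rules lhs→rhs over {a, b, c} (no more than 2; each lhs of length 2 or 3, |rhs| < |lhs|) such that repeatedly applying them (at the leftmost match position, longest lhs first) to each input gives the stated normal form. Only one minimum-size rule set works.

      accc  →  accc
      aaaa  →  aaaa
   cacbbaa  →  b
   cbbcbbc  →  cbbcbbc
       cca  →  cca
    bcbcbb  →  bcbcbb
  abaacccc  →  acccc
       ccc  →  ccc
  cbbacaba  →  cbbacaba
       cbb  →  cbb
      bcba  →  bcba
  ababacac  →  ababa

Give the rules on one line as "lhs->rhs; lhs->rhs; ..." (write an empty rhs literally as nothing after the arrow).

baa->; cac->

  | accc
  | aaaa
  | cacbbaa => bbaa => b
  | cbbcbbc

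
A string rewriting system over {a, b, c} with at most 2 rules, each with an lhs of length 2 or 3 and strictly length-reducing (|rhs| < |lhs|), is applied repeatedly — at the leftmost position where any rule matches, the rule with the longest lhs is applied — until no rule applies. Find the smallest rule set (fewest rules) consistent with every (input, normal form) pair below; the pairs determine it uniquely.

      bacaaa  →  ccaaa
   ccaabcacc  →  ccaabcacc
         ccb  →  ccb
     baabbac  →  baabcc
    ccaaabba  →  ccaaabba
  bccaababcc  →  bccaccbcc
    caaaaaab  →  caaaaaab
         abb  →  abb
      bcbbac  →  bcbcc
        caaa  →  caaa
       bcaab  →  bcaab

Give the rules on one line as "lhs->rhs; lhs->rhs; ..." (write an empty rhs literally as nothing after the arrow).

aba->cc; bac->cc

  | bacaaa => ccaaa
  | ccaabcacc
  | ccb
  | baabbac => baabcc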